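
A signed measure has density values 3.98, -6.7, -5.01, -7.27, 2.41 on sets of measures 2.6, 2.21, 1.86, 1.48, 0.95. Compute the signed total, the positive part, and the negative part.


Step 1: Compute signed measure on each set:
  Set 1: 3.98 * 2.6 = 10.348
  Set 2: -6.7 * 2.21 = -14.807
  Set 3: -5.01 * 1.86 = -9.3186
  Set 4: -7.27 * 1.48 = -10.7596
  Set 5: 2.41 * 0.95 = 2.2895
Step 2: Total signed measure = (10.348) + (-14.807) + (-9.3186) + (-10.7596) + (2.2895)
     = -22.2477
Step 3: Positive part mu+(X) = sum of positive contributions = 12.6375
Step 4: Negative part mu-(X) = |sum of negative contributions| = 34.8852


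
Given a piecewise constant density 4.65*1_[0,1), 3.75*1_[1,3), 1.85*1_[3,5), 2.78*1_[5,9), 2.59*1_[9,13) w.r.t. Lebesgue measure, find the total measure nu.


Integrate each piece of the Radon-Nikodym derivative:
Step 1: integral_0^1 4.65 dx = 4.65*(1-0) = 4.65*1 = 4.65
Step 2: integral_1^3 3.75 dx = 3.75*(3-1) = 3.75*2 = 7.5
Step 3: integral_3^5 1.85 dx = 1.85*(5-3) = 1.85*2 = 3.7
Step 4: integral_5^9 2.78 dx = 2.78*(9-5) = 2.78*4 = 11.12
Step 5: integral_9^13 2.59 dx = 2.59*(13-9) = 2.59*4 = 10.36
Total: 4.65 + 7.5 + 3.7 + 11.12 + 10.36 = 37.33


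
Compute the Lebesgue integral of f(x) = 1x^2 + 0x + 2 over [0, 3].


The Lebesgue integral of a Riemann-integrable function agrees with the Riemann integral.
Antiderivative F(x) = (1/3)x^3 + (0/2)x^2 + 2x
F(3) = (1/3)*3^3 + (0/2)*3^2 + 2*3
     = (1/3)*27 + (0/2)*9 + 2*3
     = 9 + 0.0 + 6
     = 15
F(0) = 0.0
Integral = F(3) - F(0) = 15 - 0.0 = 15


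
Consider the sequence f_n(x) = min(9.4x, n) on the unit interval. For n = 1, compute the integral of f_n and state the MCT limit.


f(x) = 9.4x on [0,1]; f_n(x) = min(9.4x, n). At n = 1:
Step 1: f(x) reaches 1 at x = 1/9.4 = 0.106383
Step 2: integral(f_1) = integral(9.4x, 0, 0.106383) + integral(1, 0.106383, 1)
       = 9.4*0.106383^2/2 + 1*(1 - 0.106383)
       = 0.053191 + 0.893617
       = 0.946809
Step 3: As n -> infinity, f_n increases to f, so by MCT integral(f_n) -> integral(f) = 9.4/2 = 4.7.
Convergence: integral(f_1) = 0.946809 -> 4.7 as n -> infinity


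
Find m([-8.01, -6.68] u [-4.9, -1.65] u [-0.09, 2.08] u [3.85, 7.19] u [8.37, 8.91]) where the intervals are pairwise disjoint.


For pairwise disjoint intervals, m(union) = sum of lengths.
= (-6.68 - -8.01) + (-1.65 - -4.9) + (2.08 - -0.09) + (7.19 - 3.85) + (8.91 - 8.37)
= 1.33 + 3.25 + 2.17 + 3.34 + 0.54
= 10.63


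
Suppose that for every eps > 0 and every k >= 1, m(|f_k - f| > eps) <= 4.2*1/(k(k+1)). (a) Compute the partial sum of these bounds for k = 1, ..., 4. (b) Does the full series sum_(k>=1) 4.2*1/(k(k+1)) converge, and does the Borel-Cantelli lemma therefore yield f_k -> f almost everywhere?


Step 1: List the terms 4.2*1/(k(k+1)) for k = 1 to 4:
  k=1: 2.1
  k=2: 0.7
  k=3: 0.35
  k=4: 0.21
Step 2: Partial sum = 2.1 + 0.7 + 0.35 + 0.21
     = 3.36
Step 3: The full series sum_(k>=1) 4.2*1/(k(k+1)) converges (telescoping series sum 1/(k(k+1)) = 1; a constant multiple of a convergent series converges).
Step 4: Fix eps > 0. Since sum_k m(|f_k - f| > eps) < infinity, the Borel-Cantelli lemma gives
        m(limsup_k {|f_k - f| > eps}) = 0, i.e. for a.e. x, |f_k(x) - f(x)| <= eps for all large k.
        Applying this with eps = 1/j for j = 1, 2, ... and intersecting the countably many full-measure sets,
        for a.e. x we get limsup_k |f_k(x) - f(x)| <= 1/j for every j, hence f_k -> f almost everywhere.
Conclusion: series converges; Borel-Cantelli yields f_k -> f a.e.


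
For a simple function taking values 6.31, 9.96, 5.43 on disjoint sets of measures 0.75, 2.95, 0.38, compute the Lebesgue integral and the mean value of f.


Step 1: Integral = sum(value_i * measure_i)
= 6.31*0.75 + 9.96*2.95 + 5.43*0.38
= 4.7325 + 29.382 + 2.0634
= 36.1779
Step 2: Total measure of domain = 0.75 + 2.95 + 0.38 = 4.08
Step 3: Average value = 36.1779 / 4.08 = 8.867132


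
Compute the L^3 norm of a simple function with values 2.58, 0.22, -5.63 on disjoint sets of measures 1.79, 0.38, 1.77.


Step 1: Compute |f_i|^3 for each value:
  |2.58|^3 = 17.173512
  |0.22|^3 = 0.010648
  |-5.63|^3 = 178.453547
Step 2: Multiply by measures and sum:
  17.173512 * 1.79 = 30.740586
  0.010648 * 0.38 = 0.004046
  178.453547 * 1.77 = 315.862778
Sum = 30.740586 + 0.004046 + 315.862778 = 346.607411
Step 3: Take the p-th root:
||f||_3 = (346.607411)^(1/3) = 7.024455


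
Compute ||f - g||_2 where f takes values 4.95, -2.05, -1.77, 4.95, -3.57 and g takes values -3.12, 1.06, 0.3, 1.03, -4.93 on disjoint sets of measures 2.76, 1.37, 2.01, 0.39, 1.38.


Step 1: Compute differences f_i - g_i:
  4.95 - -3.12 = 8.07
  -2.05 - 1.06 = -3.11
  -1.77 - 0.3 = -2.07
  4.95 - 1.03 = 3.92
  -3.57 - -4.93 = 1.36
Step 2: Compute |diff|^2 * measure for each set:
  |8.07|^2 * 2.76 = 65.1249 * 2.76 = 179.744724
  |-3.11|^2 * 1.37 = 9.6721 * 1.37 = 13.250777
  |-2.07|^2 * 2.01 = 4.2849 * 2.01 = 8.612649
  |3.92|^2 * 0.39 = 15.3664 * 0.39 = 5.992896
  |1.36|^2 * 1.38 = 1.8496 * 1.38 = 2.552448
Step 3: Sum = 210.153494
Step 4: ||f-g||_2 = (210.153494)^(1/2) = 14.496672


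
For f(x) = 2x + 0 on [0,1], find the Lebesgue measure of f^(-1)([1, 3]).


f^(-1)([1, 3]) = {x : 1 <= 2x + 0 <= 3}
Solving: (1 - 0)/2 <= x <= (3 - 0)/2
= [0.5, 1.5]
Intersecting with [0,1]: [0.5, 1]
Measure = 1 - 0.5 = 0.5


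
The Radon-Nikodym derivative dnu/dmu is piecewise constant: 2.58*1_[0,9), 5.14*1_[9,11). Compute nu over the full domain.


Integrate each piece of the Radon-Nikodym derivative:
Step 1: integral_0^9 2.58 dx = 2.58*(9-0) = 2.58*9 = 23.22
Step 2: integral_9^11 5.14 dx = 5.14*(11-9) = 5.14*2 = 10.28
Total: 23.22 + 10.28 = 33.5


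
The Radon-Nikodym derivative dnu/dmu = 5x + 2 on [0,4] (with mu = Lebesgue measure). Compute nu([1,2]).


nu(A) = integral_A (dnu/dmu) dmu = integral_1^2 (5x + 2) dx
Step 1: Antiderivative F(x) = (5/2)x^2 + 2x
Step 2: F(2) = (5/2)*2^2 + 2*2 = 10 + 4 = 14
Step 3: F(1) = (5/2)*1^2 + 2*1 = 2.5 + 2 = 4.5
Step 4: nu([1,2]) = F(2) - F(1) = 14 - 4.5 = 9.5


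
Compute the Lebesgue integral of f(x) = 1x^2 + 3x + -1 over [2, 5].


The Lebesgue integral of a Riemann-integrable function agrees with the Riemann integral.
Antiderivative F(x) = (1/3)x^3 + (3/2)x^2 + -1x
F(5) = (1/3)*5^3 + (3/2)*5^2 + -1*5
     = (1/3)*125 + (3/2)*25 + -1*5
     = 41.666667 + 37.5 + -5
     = 74.166667
F(2) = 6.666667
Integral = F(5) - F(2) = 74.166667 - 6.666667 = 67.5


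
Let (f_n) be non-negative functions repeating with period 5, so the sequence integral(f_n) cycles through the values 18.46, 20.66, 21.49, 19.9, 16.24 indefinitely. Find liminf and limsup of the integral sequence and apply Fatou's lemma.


The sequence (integral(f_n)) is periodic with period 5, repeating the values 18.46, 20.66, 21.49, 19.9, 16.24 indefinitely.
Step 1: For a periodic sequence, every tail (a_m, a_(m+1), ...) contains all 5 period values infinitely often.
Step 2: Hence inf of every tail = min of the period values = min(18.46, 20.66, 21.49, 19.9, 16.24) = 16.24.
        liminf_n integral(f_n) = sup over m of (inf of tail from m) = 16.24.
Step 3: Similarly sup of every tail = max of the period values = 21.49.
        limsup_n integral(f_n) = 21.49.
Step 4: Fatou's lemma: integral(liminf_n f_n) <= liminf_n integral(f_n) = 16.24.
        So the integral of the pointwise liminf is at most 16.24.


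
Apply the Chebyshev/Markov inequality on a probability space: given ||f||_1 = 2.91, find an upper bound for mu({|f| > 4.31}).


Chebyshev/Markov inequality: mu(|f| > eps) <= (||f||_p / eps)^p
Step 1: ||f||_1 / eps = 2.91 / 4.31 = 0.675174
Step 2: Raise to power p = 1:
  (0.675174)^1 = 0.675174
Step 3: Therefore mu(|f| > 4.31) <= 0.675174


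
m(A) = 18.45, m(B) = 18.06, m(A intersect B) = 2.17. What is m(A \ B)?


m(A \ B) = m(A) - m(A n B)
= 18.45 - 2.17
= 16.28


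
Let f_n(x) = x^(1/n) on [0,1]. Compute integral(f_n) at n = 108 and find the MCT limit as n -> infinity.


At n = 108: f_108(x) = x^(1/108).
Step 1: integral(x^(1/108), 0, 1) = [x^(1/108+1) / (1/108+1)] from 0 to 1
     = 1 / (1/108 + 1) = 1 / ((108+1)/108) = 108/(108+1)
     = 108/109 = 0.990826
Step 2: As n -> infinity, f_n(x) = x^(1/n) -> 1 for x in (0,1], and f_n is increasing in n.
By MCT, lim_n integral(f_n) = integral(lim_n f_n) = integral(1, 0, 1) = 1.
Step 3: Verify convergence: 108/109 = 0.990826 -> 1


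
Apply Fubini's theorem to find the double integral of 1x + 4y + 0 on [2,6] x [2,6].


By Fubini, integrate in x first, then y.
Step 1: Fix y, integrate over x in [2,6]:
  integral(1x + 4y + 0, x=2..6)
  = 1*(6^2 - 2^2)/2 + (4y + 0)*(6 - 2)
  = 16 + (4y + 0)*4
  = 16 + 16y + 0
  = 16 + 16y
Step 2: Integrate over y in [2,6]:
  integral(16 + 16y, y=2..6)
  = 16*4 + 16*(6^2 - 2^2)/2
  = 64 + 256
  = 320


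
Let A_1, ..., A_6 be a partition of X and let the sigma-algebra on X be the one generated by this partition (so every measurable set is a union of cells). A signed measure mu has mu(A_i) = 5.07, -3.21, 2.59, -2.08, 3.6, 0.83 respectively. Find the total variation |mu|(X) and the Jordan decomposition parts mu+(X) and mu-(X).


Step 1: Every measurable set is a union of atoms (the cells / points), so a Hahn decomposition is
  obtained by grouping atoms by sign: P = union of atoms with mu > 0, N = union of the remaining atoms.
  Atoms in P (indices): 1, 3, 5, 6;  atoms in N (indices): 2, 4
  Positive values: 5.07, 2.59, 3.6, 0.83
  Negative values: -3.21, -2.08
Step 2: mu+(X) = mu(P) = sum of positive atom values = 12.09
Step 3: mu-(X) = -mu(N) = sum of |negative atom values| = 5.29
Step 4: |mu|(X) = mu+(X) + mu-(X) = 12.09 + 5.29 = 17.38


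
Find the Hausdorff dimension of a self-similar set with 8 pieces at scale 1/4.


For a self-similar set with N copies scaled by 1/r:
dim_H = log(N)/log(r) = log(8)/log(4)
= 2.079442/1.386294
= 1.5


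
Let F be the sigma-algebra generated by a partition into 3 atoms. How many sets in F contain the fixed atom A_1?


Each element of F is a union of some subset S of the 3 atoms.
The element contains A_1 iff A_1 is in S.
So we count subsets S of {A_1,...,A_3} with A_1 in S: choose freely among the other 2 atoms.
Count = 2^(3-1) = 2^2 = 4.


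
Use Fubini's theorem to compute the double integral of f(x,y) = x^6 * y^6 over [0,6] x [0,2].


By Fubini's theorem, the double integral factors as a product of single integrals:
Step 1: integral_0^6 x^6 dx = [x^7/7] from 0 to 6
     = 6^7/7 = 39990.857143
Step 2: integral_0^2 y^6 dy = [y^7/7] from 0 to 2
     = 2^7/7 = 18.285714
Step 3: Double integral = 39990.857143 * 18.285714 = 731261.387755


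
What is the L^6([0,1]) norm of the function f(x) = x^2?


Step 1: ||f||_6 = (integral_0^1 |x^2|^6 dx)^(1/6)
     = (integral_0^1 x^12 dx)^(1/6)
Step 2: integral_0^1 x^12 dx = [x^13/(13)] from 0 to 1 = 1^13/13
     = 1/13 = 0.076923
Step 3: ||f||_6 = (0.076923)^(1/6) = 0.652143


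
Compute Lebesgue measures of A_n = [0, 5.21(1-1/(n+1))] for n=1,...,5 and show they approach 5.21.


By continuity of measure from below: if A_n increases to A, then m(A_n) -> m(A).
Here A = [0, 5.21], so m(A) = 5.21
Step 1: a_1 = 5.21*(1 - 1/2) = 2.605, m(A_1) = 2.605
Step 2: a_2 = 5.21*(1 - 1/3) = 3.4733, m(A_2) = 3.4733
Step 3: a_3 = 5.21*(1 - 1/4) = 3.9075, m(A_3) = 3.9075
Step 4: a_4 = 5.21*(1 - 1/5) = 4.168, m(A_4) = 4.168
Step 5: a_5 = 5.21*(1 - 1/6) = 4.3417, m(A_5) = 4.3417
Limit: m(A_n) -> m([0,5.21]) = 5.21


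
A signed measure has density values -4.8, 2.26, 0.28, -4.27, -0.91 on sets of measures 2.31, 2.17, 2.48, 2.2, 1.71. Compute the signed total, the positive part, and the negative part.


Step 1: Compute signed measure on each set:
  Set 1: -4.8 * 2.31 = -11.088
  Set 2: 2.26 * 2.17 = 4.9042
  Set 3: 0.28 * 2.48 = 0.6944
  Set 4: -4.27 * 2.2 = -9.394
  Set 5: -0.91 * 1.71 = -1.5561
Step 2: Total signed measure = (-11.088) + (4.9042) + (0.6944) + (-9.394) + (-1.5561)
     = -16.4395
Step 3: Positive part mu+(X) = sum of positive contributions = 5.5986
Step 4: Negative part mu-(X) = |sum of negative contributions| = 22.0381


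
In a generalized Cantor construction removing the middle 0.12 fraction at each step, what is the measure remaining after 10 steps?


Step 1: At each step, fraction remaining = 1 - 0.12 = 0.88
Step 2: After 10 steps, measure = (0.88)^10
Result = 0.278501


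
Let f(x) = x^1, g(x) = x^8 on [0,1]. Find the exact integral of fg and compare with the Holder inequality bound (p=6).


Step 1: Exact integral of f*g = integral(x^9, 0, 1) = 1/10
     = 0.1
Step 2: Holder bound with p=6, q=1.2:
  ||f||_p = (integral x^6 dx)^(1/6) = (1/7)^(1/6) = 0.72302
  ||g||_q = (integral x^9.6 dx)^(1/1.2) = (1/10.6)^(1/1.2) = 0.139823
Step 3: Holder bound = ||f||_p * ||g||_q = 0.72302 * 0.139823 = 0.101095
Verification: 0.1 <= 0.101095 (Holder holds)


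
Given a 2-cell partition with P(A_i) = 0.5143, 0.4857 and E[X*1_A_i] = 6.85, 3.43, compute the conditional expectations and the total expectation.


For each cell A_i: E[X|A_i] = E[X*1_A_i] / P(A_i)
Step 1: E[X|A_1] = 6.85 / 0.5143 = 13.319074
Step 2: E[X|A_2] = 3.43 / 0.4857 = 7.061972
Verification: E[X] = sum E[X*1_A_i] = 6.85 + 3.43 = 10.28


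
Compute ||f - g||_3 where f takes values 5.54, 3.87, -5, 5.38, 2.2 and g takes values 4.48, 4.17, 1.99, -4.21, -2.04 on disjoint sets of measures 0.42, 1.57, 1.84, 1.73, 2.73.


Step 1: Compute differences f_i - g_i:
  5.54 - 4.48 = 1.06
  3.87 - 4.17 = -0.3
  -5 - 1.99 = -6.99
  5.38 - -4.21 = 9.59
  2.2 - -2.04 = 4.24
Step 2: Compute |diff|^3 * measure for each set:
  |1.06|^3 * 0.42 = 1.191016 * 0.42 = 0.500227
  |-0.3|^3 * 1.57 = 0.027 * 1.57 = 0.04239
  |-6.99|^3 * 1.84 = 341.532099 * 1.84 = 628.419062
  |9.59|^3 * 1.73 = 881.974079 * 1.73 = 1525.815157
  |4.24|^3 * 2.73 = 76.225024 * 2.73 = 208.094316
Step 3: Sum = 2362.871151
Step 4: ||f-g||_3 = (2362.871151)^(1/3) = 13.319257


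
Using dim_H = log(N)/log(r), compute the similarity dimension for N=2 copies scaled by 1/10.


For a self-similar set with N copies scaled by 1/r:
dim_H = log(N)/log(r) = log(2)/log(10)
= 0.693147/2.302585
= 0.30103


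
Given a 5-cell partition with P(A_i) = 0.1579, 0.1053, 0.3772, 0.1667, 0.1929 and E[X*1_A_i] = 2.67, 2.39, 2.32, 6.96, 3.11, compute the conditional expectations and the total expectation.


For each cell A_i: E[X|A_i] = E[X*1_A_i] / P(A_i)
Step 1: E[X|A_1] = 2.67 / 0.1579 = 16.909436
Step 2: E[X|A_2] = 2.39 / 0.1053 = 22.697056
Step 3: E[X|A_3] = 2.32 / 0.3772 = 6.150583
Step 4: E[X|A_4] = 6.96 / 0.1667 = 41.75165
Step 5: E[X|A_5] = 3.11 / 0.1929 = 16.122343
Verification: E[X] = sum E[X*1_A_i] = 2.67 + 2.39 + 2.32 + 6.96 + 3.11 = 17.45


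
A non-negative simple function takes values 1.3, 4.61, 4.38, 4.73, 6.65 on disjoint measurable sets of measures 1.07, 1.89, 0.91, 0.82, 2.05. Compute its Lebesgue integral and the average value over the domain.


Step 1: Integral = sum(value_i * measure_i)
= 1.3*1.07 + 4.61*1.89 + 4.38*0.91 + 4.73*0.82 + 6.65*2.05
= 1.391 + 8.7129 + 3.9858 + 3.8786 + 13.6325
= 31.6008
Step 2: Total measure of domain = 1.07 + 1.89 + 0.91 + 0.82 + 2.05 = 6.74
Step 3: Average value = 31.6008 / 6.74 = 4.688546


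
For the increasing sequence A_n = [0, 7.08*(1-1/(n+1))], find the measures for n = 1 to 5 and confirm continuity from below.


By continuity of measure from below: if A_n increases to A, then m(A_n) -> m(A).
Here A = [0, 7.08], so m(A) = 7.08
Step 1: a_1 = 7.08*(1 - 1/2) = 3.54, m(A_1) = 3.54
Step 2: a_2 = 7.08*(1 - 1/3) = 4.72, m(A_2) = 4.72
Step 3: a_3 = 7.08*(1 - 1/4) = 5.31, m(A_3) = 5.31
Step 4: a_4 = 7.08*(1 - 1/5) = 5.664, m(A_4) = 5.664
Step 5: a_5 = 7.08*(1 - 1/6) = 5.9, m(A_5) = 5.9
Limit: m(A_n) -> m([0,7.08]) = 7.08


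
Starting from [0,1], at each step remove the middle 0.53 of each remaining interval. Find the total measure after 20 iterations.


Step 1: At each step, fraction remaining = 1 - 0.53 = 0.47
Step 2: After 20 steps, measure = (0.47)^20
Result = 2.766669e-07


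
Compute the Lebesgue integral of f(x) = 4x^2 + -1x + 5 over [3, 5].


The Lebesgue integral of a Riemann-integrable function agrees with the Riemann integral.
Antiderivative F(x) = (4/3)x^3 + (-1/2)x^2 + 5x
F(5) = (4/3)*5^3 + (-1/2)*5^2 + 5*5
     = (4/3)*125 + (-1/2)*25 + 5*5
     = 166.666667 + -12.5 + 25
     = 179.166667
F(3) = 46.5
Integral = F(5) - F(3) = 179.166667 - 46.5 = 132.666667


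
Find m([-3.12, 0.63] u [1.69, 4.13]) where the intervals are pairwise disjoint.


For pairwise disjoint intervals, m(union) = sum of lengths.
= (0.63 - -3.12) + (4.13 - 1.69)
= 3.75 + 2.44
= 6.19


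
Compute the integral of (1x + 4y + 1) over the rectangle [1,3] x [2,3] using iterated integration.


By Fubini, integrate in x first, then y.
Step 1: Fix y, integrate over x in [1,3]:
  integral(1x + 4y + 1, x=1..3)
  = 1*(3^2 - 1^2)/2 + (4y + 1)*(3 - 1)
  = 4 + (4y + 1)*2
  = 4 + 8y + 2
  = 6 + 8y
Step 2: Integrate over y in [2,3]:
  integral(6 + 8y, y=2..3)
  = 6*1 + 8*(3^2 - 2^2)/2
  = 6 + 20
  = 26


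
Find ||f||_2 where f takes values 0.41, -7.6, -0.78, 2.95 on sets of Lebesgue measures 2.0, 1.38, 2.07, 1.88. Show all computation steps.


Step 1: Compute |f_i|^2 for each value:
  |0.41|^2 = 0.1681
  |-7.6|^2 = 57.76
  |-0.78|^2 = 0.6084
  |2.95|^2 = 8.7025
Step 2: Multiply by measures and sum:
  0.1681 * 2.0 = 0.3362
  57.76 * 1.38 = 79.7088
  0.6084 * 2.07 = 1.259388
  8.7025 * 1.88 = 16.3607
Sum = 0.3362 + 79.7088 + 1.259388 + 16.3607 = 97.665088
Step 3: Take the p-th root:
||f||_2 = (97.665088)^(1/2) = 9.882565


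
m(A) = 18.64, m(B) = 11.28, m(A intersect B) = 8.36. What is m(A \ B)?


m(A \ B) = m(A) - m(A n B)
= 18.64 - 8.36
= 10.28


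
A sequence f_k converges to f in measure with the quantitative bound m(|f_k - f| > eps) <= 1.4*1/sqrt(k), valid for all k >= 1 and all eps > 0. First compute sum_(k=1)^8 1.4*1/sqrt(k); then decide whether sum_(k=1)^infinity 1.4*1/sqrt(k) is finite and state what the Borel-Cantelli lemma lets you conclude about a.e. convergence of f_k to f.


Step 1: List the terms 1.4*1/sqrt(k) for k = 1 to 8:
  k=1: 1.4
  k=2: 0.989949
  k=3: 0.80829
  k=4: 0.7
  k=5: 0.626099
  k=6: 0.571548
  k=7: 0.52915
  k=8: 0.494975
Step 2: Partial sum = 1.4 + 0.989949 + 0.80829 + 0.7 + 0.626099 + 0.571548 + 0.52915 + 0.494975
     = 6.120012
Step 3: The full series sum_(k>=1) 1.4*1/sqrt(k) diverges (p-series with p = 1/2 <= 1; a nonzero constant multiple of a divergent series diverges).
Step 4: The (first) Borel-Cantelli lemma requires a summable sequence of measures, so it does not apply here;
        from this bound alone no conclusion about a.e. convergence can be drawn (convergence in measure still
        gives an a.e.-convergent subsequence, but not a.e. convergence of the whole sequence).
Conclusion: series diverges; Borel-Cantelli is inconclusive about a.e. convergence of f_k.


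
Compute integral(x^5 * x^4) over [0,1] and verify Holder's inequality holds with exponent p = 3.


Step 1: Exact integral of f*g = integral(x^9, 0, 1) = 1/10
     = 0.1
Step 2: Holder bound with p=3, q=1.5:
  ||f||_p = (integral x^15 dx)^(1/3) = (1/16)^(1/3) = 0.39685
  ||g||_q = (integral x^6 dx)^(1/1.5) = (1/7)^(1/1.5) = 0.273276
Step 3: Holder bound = ||f||_p * ||g||_q = 0.39685 * 0.273276 = 0.10845
Verification: 0.1 <= 0.10845 (Holder holds)


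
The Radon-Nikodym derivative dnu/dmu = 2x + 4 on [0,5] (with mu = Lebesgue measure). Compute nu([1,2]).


nu(A) = integral_A (dnu/dmu) dmu = integral_1^2 (2x + 4) dx
Step 1: Antiderivative F(x) = (2/2)x^2 + 4x
Step 2: F(2) = (2/2)*2^2 + 4*2 = 4 + 8 = 12
Step 3: F(1) = (2/2)*1^2 + 4*1 = 1 + 4 = 5
Step 4: nu([1,2]) = F(2) - F(1) = 12 - 5 = 7


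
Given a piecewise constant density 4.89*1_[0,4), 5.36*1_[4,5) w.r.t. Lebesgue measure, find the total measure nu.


Integrate each piece of the Radon-Nikodym derivative:
Step 1: integral_0^4 4.89 dx = 4.89*(4-0) = 4.89*4 = 19.56
Step 2: integral_4^5 5.36 dx = 5.36*(5-4) = 5.36*1 = 5.36
Total: 19.56 + 5.36 = 24.92


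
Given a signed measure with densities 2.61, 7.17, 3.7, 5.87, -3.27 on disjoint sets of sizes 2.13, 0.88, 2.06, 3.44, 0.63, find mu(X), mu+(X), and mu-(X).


Step 1: Compute signed measure on each set:
  Set 1: 2.61 * 2.13 = 5.5593
  Set 2: 7.17 * 0.88 = 6.3096
  Set 3: 3.7 * 2.06 = 7.622
  Set 4: 5.87 * 3.44 = 20.1928
  Set 5: -3.27 * 0.63 = -2.0601
Step 2: Total signed measure = (5.5593) + (6.3096) + (7.622) + (20.1928) + (-2.0601)
     = 37.6236
Step 3: Positive part mu+(X) = sum of positive contributions = 39.6837
Step 4: Negative part mu-(X) = |sum of negative contributions| = 2.0601


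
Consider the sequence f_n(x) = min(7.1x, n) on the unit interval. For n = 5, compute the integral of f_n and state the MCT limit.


f(x) = 7.1x on [0,1]; f_n(x) = min(7.1x, n). At n = 5:
Step 1: f(x) reaches 5 at x = 5/7.1 = 0.704225
Step 2: integral(f_5) = integral(7.1x, 0, 0.704225) + integral(5, 0.704225, 1)
       = 7.1*0.704225^2/2 + 5*(1 - 0.704225)
       = 1.760563 + 1.478873
       = 3.239437
Step 3: As n -> infinity, f_n increases to f, so by MCT integral(f_n) -> integral(f) = 7.1/2 = 3.55.
Convergence: integral(f_5) = 3.239437 -> 3.55 as n -> infinity


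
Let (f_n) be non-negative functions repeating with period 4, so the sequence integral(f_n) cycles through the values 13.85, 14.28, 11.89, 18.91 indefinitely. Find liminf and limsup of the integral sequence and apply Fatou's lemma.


The sequence (integral(f_n)) is periodic with period 4, repeating the values 13.85, 14.28, 11.89, 18.91 indefinitely.
Step 1: For a periodic sequence, every tail (a_m, a_(m+1), ...) contains all 4 period values infinitely often.
Step 2: Hence inf of every tail = min of the period values = min(13.85, 14.28, 11.89, 18.91) = 11.89.
        liminf_n integral(f_n) = sup over m of (inf of tail from m) = 11.89.
Step 3: Similarly sup of every tail = max of the period values = 18.91.
        limsup_n integral(f_n) = 18.91.
Step 4: Fatou's lemma: integral(liminf_n f_n) <= liminf_n integral(f_n) = 11.89.
        So the integral of the pointwise liminf is at most 11.89.


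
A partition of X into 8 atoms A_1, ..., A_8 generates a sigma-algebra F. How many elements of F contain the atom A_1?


Each element of F is a union of some subset S of the 8 atoms.
The element contains A_1 iff A_1 is in S.
So we count subsets S of {A_1,...,A_8} with A_1 in S: choose freely among the other 7 atoms.
Count = 2^(8-1) = 2^7 = 128.


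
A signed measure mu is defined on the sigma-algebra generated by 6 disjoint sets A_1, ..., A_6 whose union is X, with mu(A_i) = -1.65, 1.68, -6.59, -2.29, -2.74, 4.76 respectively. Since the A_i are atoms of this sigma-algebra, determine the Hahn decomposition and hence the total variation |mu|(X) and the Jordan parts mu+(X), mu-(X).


Step 1: Every measurable set is a union of atoms (the cells / points), so a Hahn decomposition is
  obtained by grouping atoms by sign: P = union of atoms with mu > 0, N = union of the remaining atoms.
  Atoms in P (indices): 2, 6;  atoms in N (indices): 1, 3, 4, 5
  Positive values: 1.68, 4.76
  Negative values: -1.65, -6.59, -2.29, -2.74
Step 2: mu+(X) = mu(P) = sum of positive atom values = 6.44
Step 3: mu-(X) = -mu(N) = sum of |negative atom values| = 13.27
Step 4: |mu|(X) = mu+(X) + mu-(X) = 6.44 + 13.27 = 19.71


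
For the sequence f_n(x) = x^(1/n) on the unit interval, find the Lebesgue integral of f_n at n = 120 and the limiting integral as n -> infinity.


At n = 120: f_120(x) = x^(1/120).
Step 1: integral(x^(1/120), 0, 1) = [x^(1/120+1) / (1/120+1)] from 0 to 1
     = 1 / (1/120 + 1) = 1 / ((120+1)/120) = 120/(120+1)
     = 120/121 = 0.991736
Step 2: As n -> infinity, f_n(x) = x^(1/n) -> 1 for x in (0,1], and f_n is increasing in n.
By MCT, lim_n integral(f_n) = integral(lim_n f_n) = integral(1, 0, 1) = 1.
Step 3: Verify convergence: 120/121 = 0.991736 -> 1


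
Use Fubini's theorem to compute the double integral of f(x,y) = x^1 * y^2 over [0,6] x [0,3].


By Fubini's theorem, the double integral factors as a product of single integrals:
Step 1: integral_0^6 x^1 dx = [x^2/2] from 0 to 6
     = 6^2/2 = 18
Step 2: integral_0^3 y^2 dy = [y^3/3] from 0 to 3
     = 3^3/3 = 9
Step 3: Double integral = 18 * 9 = 162


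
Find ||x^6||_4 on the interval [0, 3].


Step 1: ||f||_4 = (integral_0^3 |x^6|^4 dx)^(1/4)
     = (integral_0^3 x^24 dx)^(1/4)
Step 2: integral_0^3 x^24 dx = [x^25/(25)] from 0 to 3 = 3^25/25
     = 847288609443/25 = 3.389154e+10
Step 3: ||f||_4 = (3.389154e+10)^(1/4) = 429.064753


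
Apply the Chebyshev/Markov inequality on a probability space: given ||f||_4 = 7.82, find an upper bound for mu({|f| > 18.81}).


Chebyshev/Markov inequality: mu(|f| > eps) <= (||f||_p / eps)^p
Step 1: ||f||_4 / eps = 7.82 / 18.81 = 0.415736
Step 2: Raise to power p = 4:
  (0.415736)^4 = 0.029873
Step 3: Therefore mu(|f| > 18.81) <= 0.029873


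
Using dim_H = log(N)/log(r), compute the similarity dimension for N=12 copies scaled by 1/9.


For a self-similar set with N copies scaled by 1/r:
dim_H = log(N)/log(r) = log(12)/log(9)
= 2.484907/2.197225
= 1.13093


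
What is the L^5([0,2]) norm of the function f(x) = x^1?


Step 1: ||f||_5 = (integral_0^2 |x^1|^5 dx)^(1/5)
     = (integral_0^2 x^5 dx)^(1/5)
Step 2: integral_0^2 x^5 dx = [x^6/(6)] from 0 to 2 = 2^6/6
     = 64/6 = 10.666667
Step 3: ||f||_5 = (10.666667)^(1/5) = 1.605483


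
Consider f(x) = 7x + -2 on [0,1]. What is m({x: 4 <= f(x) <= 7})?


f^(-1)([4, 7]) = {x : 4 <= 7x + -2 <= 7}
Solving: (4 - -2)/7 <= x <= (7 - -2)/7
= [0.857143, 1.285714]
Intersecting with [0,1]: [0.857143, 1]
Measure = 1 - 0.857143 = 0.142857


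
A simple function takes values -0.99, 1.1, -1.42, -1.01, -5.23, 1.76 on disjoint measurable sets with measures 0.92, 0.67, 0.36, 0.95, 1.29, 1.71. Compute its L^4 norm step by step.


Step 1: Compute |f_i|^4 for each value:
  |-0.99|^4 = 0.960596
  |1.1|^4 = 1.4641
  |-1.42|^4 = 4.065869
  |-1.01|^4 = 1.040604
  |-5.23|^4 = 748.181138
  |1.76|^4 = 9.595126
Step 2: Multiply by measures and sum:
  0.960596 * 0.92 = 0.883748
  1.4641 * 0.67 = 0.980947
  4.065869 * 0.36 = 1.463713
  1.040604 * 0.95 = 0.988574
  748.181138 * 1.29 = 965.153669
  9.595126 * 1.71 = 16.407665
Sum = 0.883748 + 0.980947 + 1.463713 + 0.988574 + 965.153669 + 16.407665 = 985.878316
Step 3: Take the p-th root:
||f||_4 = (985.878316)^(1/4) = 5.603454


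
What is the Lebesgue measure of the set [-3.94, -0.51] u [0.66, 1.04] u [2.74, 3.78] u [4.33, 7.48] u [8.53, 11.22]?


For pairwise disjoint intervals, m(union) = sum of lengths.
= (-0.51 - -3.94) + (1.04 - 0.66) + (3.78 - 2.74) + (7.48 - 4.33) + (11.22 - 8.53)
= 3.43 + 0.38 + 1.04 + 3.15 + 2.69
= 10.69


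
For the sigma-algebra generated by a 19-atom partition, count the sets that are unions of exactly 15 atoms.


Each element of F is a union of some subset of the 19 atoms.
Elements that are unions of exactly 15 atoms correspond to 15-element subsets of the 19 atoms.
Count = C(19, 15) = 19! / (15! * 4!) = 3876.


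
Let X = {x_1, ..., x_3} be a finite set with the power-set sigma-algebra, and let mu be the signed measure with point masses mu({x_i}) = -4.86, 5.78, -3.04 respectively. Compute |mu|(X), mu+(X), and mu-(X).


Step 1: Every measurable set is a union of atoms (the cells / points), so a Hahn decomposition is
  obtained by grouping atoms by sign: P = union of atoms with mu > 0, N = union of the remaining atoms.
  Atoms in P (indices): 2;  atoms in N (indices): 1, 3
  Positive values: 5.78
  Negative values: -4.86, -3.04
Step 2: mu+(X) = mu(P) = sum of positive atom values = 5.78
Step 3: mu-(X) = -mu(N) = sum of |negative atom values| = 7.9
Step 4: |mu|(X) = mu+(X) + mu-(X) = 5.78 + 7.9 = 13.68


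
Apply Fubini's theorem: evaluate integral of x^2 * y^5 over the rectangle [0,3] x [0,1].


By Fubini's theorem, the double integral factors as a product of single integrals:
Step 1: integral_0^3 x^2 dx = [x^3/3] from 0 to 3
     = 3^3/3 = 9
Step 2: integral_0^1 y^5 dy = [y^6/6] from 0 to 1
     = 1^6/6 = 0.166667
Step 3: Double integral = 9 * 0.166667 = 1.5


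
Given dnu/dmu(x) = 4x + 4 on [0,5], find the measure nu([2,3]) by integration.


nu(A) = integral_A (dnu/dmu) dmu = integral_2^3 (4x + 4) dx
Step 1: Antiderivative F(x) = (4/2)x^2 + 4x
Step 2: F(3) = (4/2)*3^2 + 4*3 = 18 + 12 = 30
Step 3: F(2) = (4/2)*2^2 + 4*2 = 8 + 8 = 16
Step 4: nu([2,3]) = F(3) - F(2) = 30 - 16 = 14


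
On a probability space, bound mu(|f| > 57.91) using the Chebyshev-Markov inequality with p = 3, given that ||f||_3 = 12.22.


Chebyshev/Markov inequality: mu(|f| > eps) <= (||f||_p / eps)^p
Step 1: ||f||_3 / eps = 12.22 / 57.91 = 0.211017
Step 2: Raise to power p = 3:
  (0.211017)^3 = 0.009396
Step 3: Therefore mu(|f| > 57.91) <= 0.009396


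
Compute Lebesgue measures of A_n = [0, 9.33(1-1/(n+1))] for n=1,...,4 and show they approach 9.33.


By continuity of measure from below: if A_n increases to A, then m(A_n) -> m(A).
Here A = [0, 9.33], so m(A) = 9.33
Step 1: a_1 = 9.33*(1 - 1/2) = 4.665, m(A_1) = 4.665
Step 2: a_2 = 9.33*(1 - 1/3) = 6.22, m(A_2) = 6.22
Step 3: a_3 = 9.33*(1 - 1/4) = 6.9975, m(A_3) = 6.9975
Step 4: a_4 = 9.33*(1 - 1/5) = 7.464, m(A_4) = 7.464
Limit: m(A_n) -> m([0,9.33]) = 9.33


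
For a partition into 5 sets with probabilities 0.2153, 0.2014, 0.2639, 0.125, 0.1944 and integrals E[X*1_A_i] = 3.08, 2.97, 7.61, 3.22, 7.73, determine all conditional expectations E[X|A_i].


For each cell A_i: E[X|A_i] = E[X*1_A_i] / P(A_i)
Step 1: E[X|A_1] = 3.08 / 0.2153 = 14.30562
Step 2: E[X|A_2] = 2.97 / 0.2014 = 14.746773
Step 3: E[X|A_3] = 7.61 / 0.2639 = 28.836681
Step 4: E[X|A_4] = 3.22 / 0.125 = 25.76
Step 5: E[X|A_5] = 7.73 / 0.1944 = 39.763374
Verification: E[X] = sum E[X*1_A_i] = 3.08 + 2.97 + 7.61 + 3.22 + 7.73 = 24.61


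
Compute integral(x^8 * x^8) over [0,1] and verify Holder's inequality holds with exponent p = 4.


Step 1: Exact integral of f*g = integral(x^16, 0, 1) = 1/17
     = 0.058824
Step 2: Holder bound with p=4, q=1.333333:
  ||f||_p = (integral x^32 dx)^(1/4) = (1/33)^(1/4) = 0.417226
  ||g||_q = (integral x^10.666667 dx)^(1/1.333333) = (1/11.666667)^(1/1.333333) = 0.158413
Step 3: Holder bound = ||f||_p * ||g||_q = 0.417226 * 0.158413 = 0.066094
Verification: 0.058824 <= 0.066094 (Holder holds)


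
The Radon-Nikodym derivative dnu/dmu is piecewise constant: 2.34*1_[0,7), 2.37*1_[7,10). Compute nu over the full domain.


Integrate each piece of the Radon-Nikodym derivative:
Step 1: integral_0^7 2.34 dx = 2.34*(7-0) = 2.34*7 = 16.38
Step 2: integral_7^10 2.37 dx = 2.37*(10-7) = 2.37*3 = 7.11
Total: 16.38 + 7.11 = 23.49


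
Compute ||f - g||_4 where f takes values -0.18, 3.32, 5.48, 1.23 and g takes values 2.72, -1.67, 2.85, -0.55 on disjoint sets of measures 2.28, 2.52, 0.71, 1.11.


Step 1: Compute differences f_i - g_i:
  -0.18 - 2.72 = -2.9
  3.32 - -1.67 = 4.99
  5.48 - 2.85 = 2.63
  1.23 - -0.55 = 1.78
Step 2: Compute |diff|^4 * measure for each set:
  |-2.9|^4 * 2.28 = 70.7281 * 2.28 = 161.260068
  |4.99|^4 * 2.52 = 620.01498 * 2.52 = 1562.43775
  |2.63|^4 * 0.71 = 47.843506 * 0.71 = 33.968889
  |1.78|^4 * 1.11 = 10.038759 * 1.11 = 11.143022
Step 3: Sum = 1768.809729
Step 4: ||f-g||_4 = (1768.809729)^(1/4) = 6.485154


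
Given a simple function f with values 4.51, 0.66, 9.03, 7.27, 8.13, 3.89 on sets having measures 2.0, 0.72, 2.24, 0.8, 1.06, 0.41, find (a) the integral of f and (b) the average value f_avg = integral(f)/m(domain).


Step 1: Integral = sum(value_i * measure_i)
= 4.51*2.0 + 0.66*0.72 + 9.03*2.24 + 7.27*0.8 + 8.13*1.06 + 3.89*0.41
= 9.02 + 0.4752 + 20.2272 + 5.816 + 8.6178 + 1.5949
= 45.7511
Step 2: Total measure of domain = 2.0 + 0.72 + 2.24 + 0.8 + 1.06 + 0.41 = 7.23
Step 3: Average value = 45.7511 / 7.23 = 6.327953


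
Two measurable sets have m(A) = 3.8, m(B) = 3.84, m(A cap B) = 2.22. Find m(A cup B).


By inclusion-exclusion: m(A u B) = m(A) + m(B) - m(A n B)
= 3.8 + 3.84 - 2.22
= 5.42


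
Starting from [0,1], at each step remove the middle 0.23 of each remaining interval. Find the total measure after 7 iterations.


Step 1: At each step, fraction remaining = 1 - 0.23 = 0.77
Step 2: After 7 steps, measure = (0.77)^7
Result = 0.160485


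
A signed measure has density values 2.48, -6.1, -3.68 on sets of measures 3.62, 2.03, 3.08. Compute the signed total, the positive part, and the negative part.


Step 1: Compute signed measure on each set:
  Set 1: 2.48 * 3.62 = 8.9776
  Set 2: -6.1 * 2.03 = -12.383
  Set 3: -3.68 * 3.08 = -11.3344
Step 2: Total signed measure = (8.9776) + (-12.383) + (-11.3344)
     = -14.7398
Step 3: Positive part mu+(X) = sum of positive contributions = 8.9776
Step 4: Negative part mu-(X) = |sum of negative contributions| = 23.7174


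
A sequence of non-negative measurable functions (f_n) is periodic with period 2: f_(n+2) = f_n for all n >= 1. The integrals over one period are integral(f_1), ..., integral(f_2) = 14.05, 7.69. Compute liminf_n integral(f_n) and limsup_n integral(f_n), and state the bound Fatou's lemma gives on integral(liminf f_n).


The sequence (integral(f_n)) is periodic with period 2, repeating the values 14.05, 7.69 indefinitely.
Step 1: For a periodic sequence, every tail (a_m, a_(m+1), ...) contains all 2 period values infinitely often.
Step 2: Hence inf of every tail = min of the period values = min(14.05, 7.69) = 7.69.
        liminf_n integral(f_n) = sup over m of (inf of tail from m) = 7.69.
Step 3: Similarly sup of every tail = max of the period values = 14.05.
        limsup_n integral(f_n) = 14.05.
Step 4: Fatou's lemma: integral(liminf_n f_n) <= liminf_n integral(f_n) = 7.69.
        So the integral of the pointwise liminf is at most 7.69.


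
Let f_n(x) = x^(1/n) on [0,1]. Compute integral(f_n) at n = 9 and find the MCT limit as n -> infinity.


At n = 9: f_9(x) = x^(1/9).
Step 1: integral(x^(1/9), 0, 1) = [x^(1/9+1) / (1/9+1)] from 0 to 1
     = 1 / (1/9 + 1) = 1 / ((9+1)/9) = 9/(9+1)
     = 9/10 = 0.9
Step 2: As n -> infinity, f_n(x) = x^(1/n) -> 1 for x in (0,1], and f_n is increasing in n.
By MCT, lim_n integral(f_n) = integral(lim_n f_n) = integral(1, 0, 1) = 1.
Step 3: Verify convergence: 9/10 = 0.9 -> 1


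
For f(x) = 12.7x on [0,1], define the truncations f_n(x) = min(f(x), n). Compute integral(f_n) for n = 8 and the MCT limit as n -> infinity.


f(x) = 12.7x on [0,1]; f_n(x) = min(12.7x, n). At n = 8:
Step 1: f(x) reaches 8 at x = 8/12.7 = 0.629921
Step 2: integral(f_8) = integral(12.7x, 0, 0.629921) + integral(8, 0.629921, 1)
       = 12.7*0.629921^2/2 + 8*(1 - 0.629921)
       = 2.519685 + 2.96063
       = 5.480315
Step 3: As n -> infinity, f_n increases to f, so by MCT integral(f_n) -> integral(f) = 12.7/2 = 6.35.
Convergence: integral(f_8) = 5.480315 -> 6.35 as n -> infinity


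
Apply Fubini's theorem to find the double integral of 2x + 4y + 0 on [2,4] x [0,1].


By Fubini, integrate in x first, then y.
Step 1: Fix y, integrate over x in [2,4]:
  integral(2x + 4y + 0, x=2..4)
  = 2*(4^2 - 2^2)/2 + (4y + 0)*(4 - 2)
  = 12 + (4y + 0)*2
  = 12 + 8y + 0
  = 12 + 8y
Step 2: Integrate over y in [0,1]:
  integral(12 + 8y, y=0..1)
  = 12*1 + 8*(1^2 - 0^2)/2
  = 12 + 4
  = 16


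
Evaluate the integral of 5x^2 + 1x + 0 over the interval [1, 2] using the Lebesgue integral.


The Lebesgue integral of a Riemann-integrable function agrees with the Riemann integral.
Antiderivative F(x) = (5/3)x^3 + (1/2)x^2 + 0x
F(2) = (5/3)*2^3 + (1/2)*2^2 + 0*2
     = (5/3)*8 + (1/2)*4 + 0*2
     = 13.333333 + 2 + 0
     = 15.333333
F(1) = 2.166667
Integral = F(2) - F(1) = 15.333333 - 2.166667 = 13.166667


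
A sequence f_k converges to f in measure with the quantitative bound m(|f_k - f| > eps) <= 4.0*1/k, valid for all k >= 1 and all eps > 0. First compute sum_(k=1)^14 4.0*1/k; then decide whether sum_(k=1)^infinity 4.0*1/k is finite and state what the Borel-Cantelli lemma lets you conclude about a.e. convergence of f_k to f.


Step 1: List the terms 4.0*1/k for k = 1 to 14:
  k=1: 4
  k=2: 2
  k=3: 1.333333
  k=4: 1
  k=5: 0.8
  k=6: 0.666667
  k=7: 0.571429
  k=8: 0.5
  k=9: 0.444444
  k=10: 0.4
  k=11: 0.363636
  k=12: 0.333333
  k=13: 0.307692
  k=14: 0.285714
Step 2: Partial sum = 4 + 2 + 1.333333 + 1 + 0.8 + 0.666667 + 0.571429 + 0.5 + 0.444444 + 0.4 + 0.363636 + 0.333333 + 0.307692 + 0.285714
     = 13.006249
Step 3: The full series sum_(k>=1) 4.0*1/k diverges (harmonic series, p = 1; a nonzero constant multiple of a divergent series diverges).
Step 4: The (first) Borel-Cantelli lemma requires a summable sequence of measures, so it does not apply here;
        from this bound alone no conclusion about a.e. convergence can be drawn (convergence in measure still
        gives an a.e.-convergent subsequence, but not a.e. convergence of the whole sequence).
Conclusion: series diverges; Borel-Cantelli is inconclusive about a.e. convergence of f_k.


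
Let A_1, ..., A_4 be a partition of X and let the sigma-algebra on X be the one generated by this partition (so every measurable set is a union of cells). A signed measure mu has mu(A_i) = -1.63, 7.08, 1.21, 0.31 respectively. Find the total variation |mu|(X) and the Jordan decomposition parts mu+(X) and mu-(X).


Step 1: Every measurable set is a union of atoms (the cells / points), so a Hahn decomposition is
  obtained by grouping atoms by sign: P = union of atoms with mu > 0, N = union of the remaining atoms.
  Atoms in P (indices): 2, 3, 4;  atoms in N (indices): 1
  Positive values: 7.08, 1.21, 0.31
  Negative values: -1.63
Step 2: mu+(X) = mu(P) = sum of positive atom values = 8.6
Step 3: mu-(X) = -mu(N) = sum of |negative atom values| = 1.63
Step 4: |mu|(X) = mu+(X) + mu-(X) = 8.6 + 1.63 = 10.23


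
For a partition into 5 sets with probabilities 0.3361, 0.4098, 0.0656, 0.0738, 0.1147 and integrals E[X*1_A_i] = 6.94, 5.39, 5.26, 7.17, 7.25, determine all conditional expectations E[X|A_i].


For each cell A_i: E[X|A_i] = E[X*1_A_i] / P(A_i)
Step 1: E[X|A_1] = 6.94 / 0.3361 = 20.648616
Step 2: E[X|A_2] = 5.39 / 0.4098 = 13.152757
Step 3: E[X|A_3] = 5.26 / 0.0656 = 80.182927
Step 4: E[X|A_4] = 7.17 / 0.0738 = 97.154472
Step 5: E[X|A_5] = 7.25 / 0.1147 = 63.20837
Verification: E[X] = sum E[X*1_A_i] = 6.94 + 5.39 + 5.26 + 7.17 + 7.25 = 32.01


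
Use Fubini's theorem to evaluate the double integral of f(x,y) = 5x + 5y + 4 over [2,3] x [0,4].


By Fubini, integrate in x first, then y.
Step 1: Fix y, integrate over x in [2,3]:
  integral(5x + 5y + 4, x=2..3)
  = 5*(3^2 - 2^2)/2 + (5y + 4)*(3 - 2)
  = 12.5 + (5y + 4)*1
  = 12.5 + 5y + 4
  = 16.5 + 5y
Step 2: Integrate over y in [0,4]:
  integral(16.5 + 5y, y=0..4)
  = 16.5*4 + 5*(4^2 - 0^2)/2
  = 66 + 40
  = 106


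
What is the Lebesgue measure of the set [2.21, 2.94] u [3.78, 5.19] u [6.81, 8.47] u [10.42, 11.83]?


For pairwise disjoint intervals, m(union) = sum of lengths.
= (2.94 - 2.21) + (5.19 - 3.78) + (8.47 - 6.81) + (11.83 - 10.42)
= 0.73 + 1.41 + 1.66 + 1.41
= 5.21


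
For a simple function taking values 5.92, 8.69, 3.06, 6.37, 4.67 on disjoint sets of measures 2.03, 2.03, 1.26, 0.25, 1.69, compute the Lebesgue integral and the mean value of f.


Step 1: Integral = sum(value_i * measure_i)
= 5.92*2.03 + 8.69*2.03 + 3.06*1.26 + 6.37*0.25 + 4.67*1.69
= 12.0176 + 17.6407 + 3.8556 + 1.5925 + 7.8923
= 42.9987
Step 2: Total measure of domain = 2.03 + 2.03 + 1.26 + 0.25 + 1.69 = 7.26
Step 3: Average value = 42.9987 / 7.26 = 5.922686


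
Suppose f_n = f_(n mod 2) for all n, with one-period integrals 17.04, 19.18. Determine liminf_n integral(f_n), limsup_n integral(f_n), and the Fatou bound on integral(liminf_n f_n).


The sequence (integral(f_n)) is periodic with period 2, repeating the values 17.04, 19.18 indefinitely.
Step 1: For a periodic sequence, every tail (a_m, a_(m+1), ...) contains all 2 period values infinitely often.
Step 2: Hence inf of every tail = min of the period values = min(17.04, 19.18) = 17.04.
        liminf_n integral(f_n) = sup over m of (inf of tail from m) = 17.04.
Step 3: Similarly sup of every tail = max of the period values = 19.18.
        limsup_n integral(f_n) = 19.18.
Step 4: Fatou's lemma: integral(liminf_n f_n) <= liminf_n integral(f_n) = 17.04.
        So the integral of the pointwise liminf is at most 17.04.
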